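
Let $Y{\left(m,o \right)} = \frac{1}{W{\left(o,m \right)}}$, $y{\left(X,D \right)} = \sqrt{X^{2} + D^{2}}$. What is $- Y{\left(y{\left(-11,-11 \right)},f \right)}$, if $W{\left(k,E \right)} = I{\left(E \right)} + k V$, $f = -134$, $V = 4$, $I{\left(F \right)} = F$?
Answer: $\frac{268}{143527} + \frac{11 \sqrt{2}}{287054} \approx 0.0019214$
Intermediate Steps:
$y{\left(X,D \right)} = \sqrt{D^{2} + X^{2}}$
$W{\left(k,E \right)} = E + 4 k$ ($W{\left(k,E \right)} = E + k 4 = E + 4 k$)
$Y{\left(m,o \right)} = \frac{1}{m + 4 o}$
$- Y{\left(y{\left(-11,-11 \right)},f \right)} = - \frac{1}{\sqrt{\left(-11\right)^{2} + \left(-11\right)^{2}} + 4 \left(-134\right)} = - \frac{1}{\sqrt{121 + 121} - 536} = - \frac{1}{\sqrt{242} - 536} = - \frac{1}{11 \sqrt{2} - 536} = - \frac{1}{-536 + 11 \sqrt{2}}$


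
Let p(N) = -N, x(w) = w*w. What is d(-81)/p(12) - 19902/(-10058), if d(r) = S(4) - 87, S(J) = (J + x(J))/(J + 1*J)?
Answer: 10175/1128 ≈ 9.0204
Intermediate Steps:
x(w) = w²
S(J) = (J + J²)/(2*J) (S(J) = (J + J²)/(J + 1*J) = (J + J²)/(J + J) = (J + J²)/((2*J)) = (J + J²)*(1/(2*J)) = (J + J²)/(2*J))
d(r) = -169/2 (d(r) = (½ + (½)*4) - 87 = (½ + 2) - 87 = 5/2 - 87 = -169/2)
d(-81)/p(12) - 19902/(-10058) = -169/(2*((-1*12))) - 19902/(-10058) = -169/2/(-12) - 19902*(-1/10058) = -169/2*(-1/12) + 93/47 = 169/24 + 93/47 = 10175/1128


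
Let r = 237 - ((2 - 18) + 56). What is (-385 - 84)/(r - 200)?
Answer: 469/3 ≈ 156.33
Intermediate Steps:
r = 197 (r = 237 - (-16 + 56) = 237 - 1*40 = 237 - 40 = 197)
(-385 - 84)/(r - 200) = (-385 - 84)/(197 - 200) = -469/(-3) = -469*(-⅓) = 469/3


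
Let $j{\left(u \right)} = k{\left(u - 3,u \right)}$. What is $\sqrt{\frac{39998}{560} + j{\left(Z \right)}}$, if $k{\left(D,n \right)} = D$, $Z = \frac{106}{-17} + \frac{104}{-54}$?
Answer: $\frac{13 \sqrt{3338970}}{3060} \approx 7.763$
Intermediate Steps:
$Z = - \frac{3746}{459}$ ($Z = 106 \left(- \frac{1}{17}\right) + 104 \left(- \frac{1}{54}\right) = - \frac{106}{17} - \frac{52}{27} = - \frac{3746}{459} \approx -8.1612$)
$j{\left(u \right)} = -3 + u$ ($j{\left(u \right)} = u - 3 = -3 + u$)
$\sqrt{\frac{39998}{560} + j{\left(Z \right)}} = \sqrt{\frac{39998}{560} - \frac{5123}{459}} = \sqrt{39998 \cdot \frac{1}{560} - \frac{5123}{459}} = \sqrt{\frac{2857}{40} - \frac{5123}{459}} = \sqrt{\frac{1106443}{18360}} = \frac{13 \sqrt{3338970}}{3060}$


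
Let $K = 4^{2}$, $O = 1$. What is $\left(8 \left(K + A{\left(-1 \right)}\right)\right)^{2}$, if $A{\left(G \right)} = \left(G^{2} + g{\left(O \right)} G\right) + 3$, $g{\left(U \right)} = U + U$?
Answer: $20736$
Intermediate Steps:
$K = 16$
$g{\left(U \right)} = 2 U$
$A{\left(G \right)} = 3 + G^{2} + 2 G$ ($A{\left(G \right)} = \left(G^{2} + 2 \cdot 1 G\right) + 3 = \left(G^{2} + 2 G\right) + 3 = 3 + G^{2} + 2 G$)
$\left(8 \left(K + A{\left(-1 \right)}\right)\right)^{2} = \left(8 \left(16 + \left(3 + \left(-1\right)^{2} + 2 \left(-1\right)\right)\right)\right)^{2} = \left(8 \left(16 + \left(3 + 1 - 2\right)\right)\right)^{2} = \left(8 \left(16 + 2\right)\right)^{2} = \left(8 \cdot 18\right)^{2} = 144^{2} = 20736$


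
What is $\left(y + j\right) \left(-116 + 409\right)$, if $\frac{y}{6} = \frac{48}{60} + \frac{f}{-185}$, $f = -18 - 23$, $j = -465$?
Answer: $- \frac{24873063}{185} \approx -1.3445 \cdot 10^{5}$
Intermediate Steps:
$f = -41$
$y = \frac{1134}{185}$ ($y = 6 \left(\frac{48}{60} - \frac{41}{-185}\right) = 6 \left(48 \cdot \frac{1}{60} - - \frac{41}{185}\right) = 6 \left(\frac{4}{5} + \frac{41}{185}\right) = 6 \cdot \frac{189}{185} = \frac{1134}{185} \approx 6.1297$)
$\left(y + j\right) \left(-116 + 409\right) = \left(\frac{1134}{185} - 465\right) \left(-116 + 409\right) = \left(- \frac{84891}{185}\right) 293 = - \frac{24873063}{185}$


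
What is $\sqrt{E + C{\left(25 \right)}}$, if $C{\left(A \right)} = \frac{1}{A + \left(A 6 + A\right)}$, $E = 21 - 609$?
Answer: $\frac{i \sqrt{235198}}{20} \approx 24.249 i$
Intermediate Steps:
$E = -588$ ($E = 21 - 609 = -588$)
$C{\left(A \right)} = \frac{1}{8 A}$ ($C{\left(A \right)} = \frac{1}{A + \left(6 A + A\right)} = \frac{1}{A + 7 A} = \frac{1}{8 A}$)
$\sqrt{E + C{\left(25 \right)}} = \sqrt{-588 + \frac{1}{8 \cdot 25}} = \sqrt{-588 + \frac{1}{8} \cdot \frac{1}{25}} = \sqrt{-588 + \frac{1}{200}} = \sqrt{- \frac{117599}{200}} = \frac{i \sqrt{235198}}{20}$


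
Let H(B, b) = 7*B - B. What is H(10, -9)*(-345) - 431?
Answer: -21131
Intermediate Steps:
H(B, b) = 6*B
H(10, -9)*(-345) - 431 = (6*10)*(-345) - 431 = 60*(-345) - 431 = -20700 - 431 = -21131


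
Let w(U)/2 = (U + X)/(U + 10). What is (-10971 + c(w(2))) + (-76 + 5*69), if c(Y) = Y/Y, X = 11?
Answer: -10701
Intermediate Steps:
w(U) = 2*(11 + U)/(10 + U) (w(U) = 2*((U + 11)/(U + 10)) = 2*((11 + U)/(10 + U)) = 2*(11 + U)/(10 + U))
c(Y) = 1
(-10971 + c(w(2))) + (-76 + 5*69) = (-10971 + 1) + (-76 + 5*69) = -10970 + (-76 + 345) = -10970 + 269 = -10701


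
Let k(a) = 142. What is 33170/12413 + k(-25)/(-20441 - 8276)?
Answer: 950780244/356464121 ≈ 2.6673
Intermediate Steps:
33170/12413 + k(-25)/(-20441 - 8276) = 33170/12413 + 142/(-20441 - 8276) = 33170*(1/12413) + 142/(-28717) = 33170/12413 + 142*(-1/28717) = 33170/12413 - 142/28717 = 950780244/356464121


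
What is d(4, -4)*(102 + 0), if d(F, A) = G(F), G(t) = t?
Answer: 408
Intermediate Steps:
d(F, A) = F
d(4, -4)*(102 + 0) = 4*(102 + 0) = 4*102 = 408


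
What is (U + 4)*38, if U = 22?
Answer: 988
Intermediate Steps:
(U + 4)*38 = (22 + 4)*38 = 26*38 = 988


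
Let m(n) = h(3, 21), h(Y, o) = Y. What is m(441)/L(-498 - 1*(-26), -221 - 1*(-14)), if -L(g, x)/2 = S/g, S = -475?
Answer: -708/475 ≈ -1.4905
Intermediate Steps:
m(n) = 3
L(g, x) = 950/g (L(g, x) = -(-950)/g = 950/g)
m(441)/L(-498 - 1*(-26), -221 - 1*(-14)) = 3/((950/(-498 - 1*(-26)))) = 3/((950/(-498 + 26))) = 3/((950/(-472))) = 3/((950*(-1/472))) = 3/(-475/236) = 3*(-236/475) = -708/475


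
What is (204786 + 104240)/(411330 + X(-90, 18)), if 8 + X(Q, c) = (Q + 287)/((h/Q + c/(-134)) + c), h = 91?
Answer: 15703619729/20902538368 ≈ 0.75128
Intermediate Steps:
X(Q, c) = -8 + (287 + Q)/(91/Q + 133*c/134) (X(Q, c) = -8 + (Q + 287)/((91/Q + c/(-134)) + c) = -8 + (287 + Q)/((91/Q + c*(-1/134)) + c) = -8 + (287 + Q)/((91/Q - c/134) + c) = -8 + (287 + Q)/(91/Q + 133*c/134))
(204786 + 104240)/(411330 + X(-90, 18)) = (204786 + 104240)/(411330 + 2*(-48776 + 67*(-90)² + 19229*(-90) - 532*(-90)*18)/(7*(1742 + 19*(-90)*18))) = 309026/(411330 + 2*(-48776 + 67*8100 - 1730610 + 861840)/(7*(1742 - 30780))) = 309026/(411330 + (2/7)*(-48776 + 542700 - 1730610 + 861840)/(-29038)) = 309026/(411330 + (2/7)*(-1/29038)*(-374846)) = 309026/(411330 + 374846/101633) = 309026/(41805076736/101633) = 309026*(101633/41805076736) = 15703619729/20902538368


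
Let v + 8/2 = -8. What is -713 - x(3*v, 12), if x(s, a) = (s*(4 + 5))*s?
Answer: -12377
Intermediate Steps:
v = -12 (v = -4 - 8 = -12)
x(s, a) = 9*s² (x(s, a) = (s*9)*s = (9*s)*s = 9*s²)
-713 - x(3*v, 12) = -713 - 9*(3*(-12))² = -713 - 9*(-36)² = -713 - 9*1296 = -713 - 1*11664 = -713 - 11664 = -12377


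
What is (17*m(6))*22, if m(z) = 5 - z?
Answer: -374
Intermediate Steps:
(17*m(6))*22 = (17*(5 - 1*6))*22 = (17*(5 - 6))*22 = (17*(-1))*22 = -17*22 = -374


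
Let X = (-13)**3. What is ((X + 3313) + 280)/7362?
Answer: 698/3681 ≈ 0.18962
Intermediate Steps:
X = -2197
((X + 3313) + 280)/7362 = ((-2197 + 3313) + 280)/7362 = (1116 + 280)*(1/7362) = 1396*(1/7362) = 698/3681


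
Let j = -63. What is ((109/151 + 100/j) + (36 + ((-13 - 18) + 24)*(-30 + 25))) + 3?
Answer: 695729/9513 ≈ 73.135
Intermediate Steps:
((109/151 + 100/j) + (36 + ((-13 - 18) + 24)*(-30 + 25))) + 3 = ((109/151 + 100/(-63)) + (36 + ((-13 - 18) + 24)*(-30 + 25))) + 3 = ((109*(1/151) + 100*(-1/63)) + (36 + (-31 + 24)*(-5))) + 3 = ((109/151 - 100/63) + (36 - 7*(-5))) + 3 = (-8233/9513 + (36 + 35)) + 3 = (-8233/9513 + 71) + 3 = 667190/9513 + 3 = 695729/9513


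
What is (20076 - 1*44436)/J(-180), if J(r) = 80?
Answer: -609/2 ≈ -304.50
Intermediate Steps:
(20076 - 1*44436)/J(-180) = (20076 - 1*44436)/80 = (20076 - 44436)*(1/80) = -24360*1/80 = -609/2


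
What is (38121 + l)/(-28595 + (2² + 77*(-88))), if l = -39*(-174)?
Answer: -14969/11789 ≈ -1.2697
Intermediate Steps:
l = 6786
(38121 + l)/(-28595 + (2² + 77*(-88))) = (38121 + 6786)/(-28595 + (2² + 77*(-88))) = 44907/(-28595 + (4 - 6776)) = 44907/(-28595 - 6772) = 44907/(-35367) = 44907*(-1/35367) = -14969/11789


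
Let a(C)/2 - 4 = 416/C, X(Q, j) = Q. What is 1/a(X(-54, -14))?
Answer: -27/200 ≈ -0.13500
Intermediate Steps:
a(C) = 8 + 832/C (a(C) = 8 + 2*(416/C) = 8 + 832/C)
1/a(X(-54, -14)) = 1/(8 + 832/(-54)) = 1/(8 + 832*(-1/54)) = 1/(8 - 416/27) = 1/(-200/27) = -27/200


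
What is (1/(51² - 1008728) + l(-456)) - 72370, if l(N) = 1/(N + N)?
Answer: -66405831829919/917587824 ≈ -72370.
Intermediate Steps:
l(N) = 1/(2*N)
(1/(51² - 1008728) + l(-456)) - 72370 = (1/(51² - 1008728) + (½)/(-456)) - 72370 = (1/(2601 - 1008728) + (½)*(-1/456)) - 72370 = (1/(-1006127) - 1/912) - 72370 = (-1/1006127 - 1/912) - 72370 = -1007039/917587824 - 72370 = -66405831829919/917587824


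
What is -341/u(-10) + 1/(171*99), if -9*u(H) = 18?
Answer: 5772791/33858 ≈ 170.50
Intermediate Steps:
u(H) = -2 (u(H) = -⅑*18 = -2)
-341/u(-10) + 1/(171*99) = -341/(-2) + 1/(171*99) = -341*(-½) + (1/171)*(1/99) = 341/2 + 1/16929 = 5772791/33858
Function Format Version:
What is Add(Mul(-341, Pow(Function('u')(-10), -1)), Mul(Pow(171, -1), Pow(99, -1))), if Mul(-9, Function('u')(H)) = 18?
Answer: Rational(5772791, 33858) ≈ 170.50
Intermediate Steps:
Function('u')(H) = -2 (Function('u')(H) = Mul(Rational(-1, 9), 18) = -2)
Add(Mul(-341, Pow(Function('u')(-10), -1)), Mul(Pow(171, -1), Pow(99, -1))) = Add(Mul(-341, Pow(-2, -1)), Mul(Pow(171, -1), Pow(99, -1))) = Add(Mul(-341, Rational(-1, 2)), Mul(Rational(1, 171), Rational(1, 99))) = Add(Rational(341, 2), Rational(1, 16929)) = Rational(5772791, 33858)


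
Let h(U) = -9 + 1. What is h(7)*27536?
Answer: -220288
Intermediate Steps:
h(U) = -8
h(7)*27536 = -8*27536 = -220288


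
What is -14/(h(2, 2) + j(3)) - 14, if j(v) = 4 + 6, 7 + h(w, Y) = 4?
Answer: -16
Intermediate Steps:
h(w, Y) = -3 (h(w, Y) = -7 + 4 = -3)
j(v) = 10
-14/(h(2, 2) + j(3)) - 14 = -14/(-3 + 10) - 14 = -14/7 - 14 = -14*1/7 - 14 = -2 - 14 = -16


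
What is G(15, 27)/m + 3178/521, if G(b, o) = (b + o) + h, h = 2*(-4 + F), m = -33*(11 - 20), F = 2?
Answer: 963664/154737 ≈ 6.2278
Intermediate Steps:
m = 297 (m = -33*(-9) = 297)
h = -4 (h = 2*(-4 + 2) = 2*(-2) = -4)
G(b, o) = -4 + b + o (G(b, o) = (b + o) - 4 = -4 + b + o)
G(15, 27)/m + 3178/521 = (-4 + 15 + 27)/297 + 3178/521 = 38*(1/297) + 3178*(1/521) = 38/297 + 3178/521 = 963664/154737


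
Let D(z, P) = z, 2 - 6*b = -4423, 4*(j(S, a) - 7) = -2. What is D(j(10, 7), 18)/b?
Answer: 13/1475 ≈ 0.0088136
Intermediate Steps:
j(S, a) = 13/2 (j(S, a) = 7 + (¼)*(-2) = 7 - ½ = 13/2)
b = 1475/2 (b = ⅓ - ⅙*(-4423) = ⅓ + 4423/6 = 1475/2 ≈ 737.50)
D(j(10, 7), 18)/b = 13/(2*(1475/2)) = (13/2)*(2/1475) = 13/1475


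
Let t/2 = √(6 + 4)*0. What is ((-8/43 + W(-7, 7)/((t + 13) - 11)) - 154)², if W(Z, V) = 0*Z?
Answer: 43956900/1849 ≈ 23773.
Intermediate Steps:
W(Z, V) = 0
t = 0 (t = 2*(√(6 + 4)*0) = 2*(√10*0) = 2*0 = 0)
((-8/43 + W(-7, 7)/((t + 13) - 11)) - 154)² = ((-8/43 + 0/((0 + 13) - 11)) - 154)² = ((-8*1/43 + 0/(13 - 11)) - 154)² = ((-8/43 + 0/2) - 154)² = ((-8/43 + 0*(½)) - 154)² = ((-8/43 + 0) - 154)² = (-8/43 - 154)² = (-6630/43)² = 43956900/1849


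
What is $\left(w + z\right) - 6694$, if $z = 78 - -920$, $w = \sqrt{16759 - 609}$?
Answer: $-5696 + 5 \sqrt{646} \approx -5568.9$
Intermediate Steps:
$w = 5 \sqrt{646}$ ($w = \sqrt{16150} = 5 \sqrt{646} \approx 127.08$)
$z = 998$ ($z = 78 + 920 = 998$)
$\left(w + z\right) - 6694 = \left(5 \sqrt{646} + 998\right) - 6694 = \left(998 + 5 \sqrt{646}\right) - 6694 = -5696 + 5 \sqrt{646}$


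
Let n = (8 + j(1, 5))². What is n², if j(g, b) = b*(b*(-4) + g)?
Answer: 57289761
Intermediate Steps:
j(g, b) = b*(g - 4*b) (j(g, b) = b*(-4*b + g) = b*(g - 4*b))
n = 7569 (n = (8 + 5*(1 - 4*5))² = (8 + 5*(1 - 20))² = (8 + 5*(-19))² = (8 - 95)² = (-87)² = 7569)
n² = 7569² = 57289761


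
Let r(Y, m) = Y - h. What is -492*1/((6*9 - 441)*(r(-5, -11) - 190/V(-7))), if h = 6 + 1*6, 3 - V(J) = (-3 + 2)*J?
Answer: 328/7869 ≈ 0.041683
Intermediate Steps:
V(J) = 3 + J (V(J) = 3 - (-3 + 2)*J = 3 - (-1)*J = 3 + J)
h = 12 (h = 6 + 6 = 12)
r(Y, m) = -12 + Y (r(Y, m) = Y - 1*12 = Y - 12 = -12 + Y)
-492*1/((6*9 - 441)*(r(-5, -11) - 190/V(-7))) = -492*1/((6*9 - 441)*((-12 - 5) - 190/(3 - 7))) = -492*1/((-17 - 190/(-4))*(54 - 441)) = -492*(-1/(387*(-17 - 190*(-1/4)))) = -492*(-1/(387*(-17 + 95/2))) = -492/((-387*61/2)) = -492/(-23607/2) = -492*(-2/23607) = 328/7869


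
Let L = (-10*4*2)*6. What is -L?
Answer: 480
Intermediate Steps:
L = -480 (L = -40*2*6 = -80*6 = -480)
-L = -1*(-480) = 480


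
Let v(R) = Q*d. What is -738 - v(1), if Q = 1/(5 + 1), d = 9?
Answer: -1479/2 ≈ -739.50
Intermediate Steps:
Q = 1/6 ≈ 0.16667
v(R) = 3/2 (v(R) = (1/6)*9 = 3/2)
-738 - v(1) = -738 - 1*3/2 = -738 - 3/2 = -1479/2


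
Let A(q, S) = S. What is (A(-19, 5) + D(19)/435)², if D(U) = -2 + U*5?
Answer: 571536/21025 ≈ 27.184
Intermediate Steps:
D(U) = -2 + 5*U
(A(-19, 5) + D(19)/435)² = (5 + (-2 + 5*19)/435)² = (5 + (-2 + 95)*(1/435))² = (5 + 93*(1/435))² = (5 + 31/145)² = (756/145)² = 571536/21025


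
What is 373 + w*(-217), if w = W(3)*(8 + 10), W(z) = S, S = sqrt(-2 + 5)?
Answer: 373 - 3906*sqrt(3) ≈ -6392.4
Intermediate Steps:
S = sqrt(3) ≈ 1.7320
W(z) = sqrt(3)
w = 18*sqrt(3) (w = sqrt(3)*(8 + 10) = sqrt(3)*18 = 18*sqrt(3) ≈ 31.177)
373 + w*(-217) = 373 + (18*sqrt(3))*(-217) = 373 - 3906*sqrt(3)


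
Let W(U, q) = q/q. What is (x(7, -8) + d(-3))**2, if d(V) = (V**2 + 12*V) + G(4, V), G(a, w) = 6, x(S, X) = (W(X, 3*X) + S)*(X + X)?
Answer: 22201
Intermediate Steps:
W(U, q) = 1
x(S, X) = 2*X*(1 + S) (x(S, X) = (1 + S)*(X + X) = (1 + S)*(2*X) = 2*X*(1 + S))
d(V) = 6 + V**2 + 12*V (d(V) = (V**2 + 12*V) + 6 = 6 + V**2 + 12*V)
(x(7, -8) + d(-3))**2 = (2*(-8)*(1 + 7) + (6 + (-3)**2 + 12*(-3)))**2 = (2*(-8)*8 + (6 + 9 - 36))**2 = (-128 - 21)**2 = (-149)**2 = 22201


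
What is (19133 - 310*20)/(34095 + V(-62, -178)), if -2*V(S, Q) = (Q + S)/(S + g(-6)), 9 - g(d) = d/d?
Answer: 116397/306835 ≈ 0.37935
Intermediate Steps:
g(d) = 8 (g(d) = 9 - d/d = 9 - 1*1 = 9 - 1 = 8)
V(S, Q) = -(Q + S)/(2*(8 + S)) (V(S, Q) = -(Q + S)/(2*(S + 8)) = -(Q + S)/(2*(8 + S)))
(19133 - 310*20)/(34095 + V(-62, -178)) = (19133 - 310*20)/(34095 + (-1*(-178) - 1*(-62))/(2*(8 - 62))) = (19133 - 6200)/(34095 + (½)*(178 + 62)/(-54)) = 12933/(34095 + (½)*(-1/54)*240) = 12933/(34095 - 20/9) = 12933/(306835/9) = 12933*(9/306835) = 116397/306835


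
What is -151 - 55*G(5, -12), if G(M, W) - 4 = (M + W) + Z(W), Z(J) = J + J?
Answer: 1334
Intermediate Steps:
Z(J) = 2*J
G(M, W) = 4 + M + 3*W (G(M, W) = 4 + ((M + W) + 2*W) = 4 + (M + 3*W) = 4 + M + 3*W)
-151 - 55*G(5, -12) = -151 - 55*(4 + 5 + 3*(-12)) = -151 - 55*(4 + 5 - 36) = -151 - 55*(-27) = -151 + 1485 = 1334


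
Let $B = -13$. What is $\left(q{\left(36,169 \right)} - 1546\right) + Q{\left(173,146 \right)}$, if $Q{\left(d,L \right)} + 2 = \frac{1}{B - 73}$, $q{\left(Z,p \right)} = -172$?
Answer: $- \frac{147921}{86} \approx -1720.0$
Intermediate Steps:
$Q{\left(d,L \right)} = - \frac{173}{86}$ ($Q{\left(d,L \right)} = -2 + \frac{1}{-13 - 73} = -2 + \frac{1}{-86} = -2 - \frac{1}{86} = - \frac{173}{86}$)
$\left(q{\left(36,169 \right)} - 1546\right) + Q{\left(173,146 \right)} = \left(-172 - 1546\right) - \frac{173}{86} = -1718 - \frac{173}{86} = - \frac{147921}{86}$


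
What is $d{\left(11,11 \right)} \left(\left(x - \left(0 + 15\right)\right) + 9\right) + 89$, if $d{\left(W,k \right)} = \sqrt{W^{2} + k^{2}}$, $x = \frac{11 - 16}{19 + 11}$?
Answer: $89 - \frac{407 \sqrt{2}}{6} \approx -6.9308$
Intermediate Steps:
$x = - \frac{1}{6}$ ($x = - \frac{5}{30} = \left(-5\right) \frac{1}{30} = - \frac{1}{6} \approx -0.16667$)
$d{\left(11,11 \right)} \left(\left(x - \left(0 + 15\right)\right) + 9\right) + 89 = \sqrt{11^{2} + 11^{2}} \left(\left(- \frac{1}{6} - \left(0 + 15\right)\right) + 9\right) + 89 = \sqrt{121 + 121} \left(\left(- \frac{1}{6} - 15\right) + 9\right) + 89 = \sqrt{242} \left(\left(- \frac{1}{6} - 15\right) + 9\right) + 89 = 11 \sqrt{2} \left(- \frac{91}{6} + 9\right) + 89 = 11 \sqrt{2} \left(- \frac{37}{6}\right) + 89 = - \frac{407 \sqrt{2}}{6} + 89 = 89 - \frac{407 \sqrt{2}}{6}$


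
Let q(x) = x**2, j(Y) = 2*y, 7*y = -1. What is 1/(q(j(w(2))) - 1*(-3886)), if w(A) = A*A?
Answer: 49/190418 ≈ 0.00025733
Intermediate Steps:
y = -1/7 (y = (1/7)*(-1) = -1/7 ≈ -0.14286)
w(A) = A**2
j(Y) = -2/7 (j(Y) = 2*(-1/7) = -2/7)
1/(q(j(w(2))) - 1*(-3886)) = 1/((-2/7)**2 - 1*(-3886)) = 1/(4/49 + 3886) = 1/(190418/49) = 49/190418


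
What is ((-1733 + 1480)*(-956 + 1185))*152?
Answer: -8806424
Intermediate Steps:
((-1733 + 1480)*(-956 + 1185))*152 = -253*229*152 = -57937*152 = -8806424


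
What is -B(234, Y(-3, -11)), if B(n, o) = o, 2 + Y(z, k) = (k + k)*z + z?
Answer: -61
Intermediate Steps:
Y(z, k) = -2 + z + 2*k*z (Y(z, k) = -2 + ((k + k)*z + z) = -2 + ((2*k)*z + z) = -2 + (2*k*z + z) = -2 + (z + 2*k*z) = -2 + z + 2*k*z)
-B(234, Y(-3, -11)) = -(-2 - 3 + 2*(-11)*(-3)) = -(-2 - 3 + 66) = -1*61 = -61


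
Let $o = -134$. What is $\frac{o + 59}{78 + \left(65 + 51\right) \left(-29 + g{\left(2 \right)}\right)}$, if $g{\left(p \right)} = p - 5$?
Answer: $\frac{75}{3634} \approx 0.020638$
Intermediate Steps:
$g{\left(p \right)} = -5 + p$ ($g{\left(p \right)} = p - 5 = -5 + p$)
$\frac{o + 59}{78 + \left(65 + 51\right) \left(-29 + g{\left(2 \right)}\right)} = \frac{-134 + 59}{78 + \left(65 + 51\right) \left(-29 + \left(-5 + 2\right)\right)} = \frac{1}{78 + 116 \left(-29 - 3\right)} \left(-75\right) = \frac{1}{78 + 116 \left(-32\right)} \left(-75\right) = \frac{1}{78 - 3712} \left(-75\right) = \frac{1}{-3634} \left(-75\right) = \left(- \frac{1}{3634}\right) \left(-75\right) = \frac{75}{3634}$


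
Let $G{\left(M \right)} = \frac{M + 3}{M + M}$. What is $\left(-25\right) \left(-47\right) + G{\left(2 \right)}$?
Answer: $\frac{4705}{4} \approx 1176.3$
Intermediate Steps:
$G{\left(M \right)} = \frac{3 + M}{2 M}$
$\left(-25\right) \left(-47\right) + G{\left(2 \right)} = \left(-25\right) \left(-47\right) + \frac{3 + 2}{2 \cdot 2} = 1175 + \frac{1}{2} \cdot \frac{1}{2} \cdot 5 = 1175 + \frac{5}{4} = \frac{4705}{4}$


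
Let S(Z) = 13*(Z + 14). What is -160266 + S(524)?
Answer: -153272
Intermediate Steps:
S(Z) = 182 + 13*Z (S(Z) = 13*(14 + Z) = 182 + 13*Z)
-160266 + S(524) = -160266 + (182 + 13*524) = -160266 + (182 + 6812) = -160266 + 6994 = -153272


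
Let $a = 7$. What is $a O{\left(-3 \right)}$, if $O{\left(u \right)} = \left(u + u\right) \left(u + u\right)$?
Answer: $252$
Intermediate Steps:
$O{\left(u \right)} = 4 u^{2}$ ($O{\left(u \right)} = 2 u 2 u = 4 u^{2}$)
$a O{\left(-3 \right)} = 7 \cdot 4 \left(-3\right)^{2} = 7 \cdot 4 \cdot 9 = 7 \cdot 36 = 252$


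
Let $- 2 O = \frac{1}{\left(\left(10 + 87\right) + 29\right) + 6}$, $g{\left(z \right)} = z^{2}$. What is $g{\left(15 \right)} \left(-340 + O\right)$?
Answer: $- \frac{6732075}{88} \approx -76501.0$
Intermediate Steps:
$O = - \frac{1}{264}$ ($O = - \frac{1}{2 \left(\left(\left(10 + 87\right) + 29\right) + 6\right)} = - \frac{1}{2 \left(\left(97 + 29\right) + 6\right)} = - \frac{1}{2 \left(126 + 6\right)} = - \frac{1}{2 \cdot 132} = \left(- \frac{1}{2}\right) \frac{1}{132} = - \frac{1}{264} \approx -0.0037879$)
$g{\left(15 \right)} \left(-340 + O\right) = 15^{2} \left(-340 - \frac{1}{264}\right) = 225 \left(- \frac{89761}{264}\right) = - \frac{6732075}{88}$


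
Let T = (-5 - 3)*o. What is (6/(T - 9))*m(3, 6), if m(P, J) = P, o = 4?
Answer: -18/41 ≈ -0.43902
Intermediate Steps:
T = -32 (T = (-5 - 3)*4 = -8*4 = -32)
(6/(T - 9))*m(3, 6) = (6/(-32 - 9))*3 = (6/(-41))*3 = -1/41*6*3 = -6/41*3 = -18/41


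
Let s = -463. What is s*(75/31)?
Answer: -34725/31 ≈ -1120.2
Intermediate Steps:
s*(75/31) = -34725/31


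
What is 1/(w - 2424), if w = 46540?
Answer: 1/44116 ≈ 2.2668e-5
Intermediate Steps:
1/(w - 2424) = 1/(46540 - 2424) = 1/44116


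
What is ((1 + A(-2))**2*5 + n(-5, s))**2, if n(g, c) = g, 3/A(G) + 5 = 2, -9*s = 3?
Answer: 25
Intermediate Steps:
s = -1/3 (s = -1/9*3 = -1/3 ≈ -0.33333)
A(G) = -1 (A(G) = 3/(-5 + 2) = 3/(-3) = 3*(-1/3) = -1)
((1 + A(-2))**2*5 + n(-5, s))**2 = ((1 - 1)**2*5 - 5)**2 = (0**2*5 - 5)**2 = (0*5 - 5)**2 = (0 - 5)**2 = (-5)**2 = 25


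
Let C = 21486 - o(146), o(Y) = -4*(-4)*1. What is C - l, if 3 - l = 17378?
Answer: 38845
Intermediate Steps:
l = -17375 (l = 3 - 1*17378 = 3 - 17378 = -17375)
o(Y) = 16 (o(Y) = 16*1 = 16)
C = 21470 (C = 21486 - 1*16 = 21486 - 16 = 21470)
C - l = 21470 - 1*(-17375) = 21470 + 17375 = 38845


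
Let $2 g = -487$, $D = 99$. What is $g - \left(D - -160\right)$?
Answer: $- \frac{1005}{2} \approx -502.5$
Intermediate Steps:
$g = - \frac{487}{2}$ ($g = \frac{1}{2} \left(-487\right) = - \frac{487}{2} \approx -243.5$)
$g - \left(D - -160\right) = - \frac{487}{2} - \left(99 - -160\right) = - \frac{487}{2} - \left(99 + 160\right) = - \frac{487}{2} - 259 = - \frac{1005}{2}$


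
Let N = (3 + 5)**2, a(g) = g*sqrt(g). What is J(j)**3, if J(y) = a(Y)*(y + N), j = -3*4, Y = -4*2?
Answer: 1151860736*I*sqrt(2) ≈ 1.629e+9*I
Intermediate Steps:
Y = -8
a(g) = g**(3/2)
N = 64 (N = 8**2 = 64)
j = -12
J(y) = -16*I*sqrt(2)*(64 + y) (J(y) = (-8)**(3/2)*(y + 64) = (-16*I*sqrt(2))*(64 + y) = -16*I*sqrt(2)*(64 + y))
J(j)**3 = (16*I*sqrt(2)*(-64 - 1*(-12)))**3 = (16*I*sqrt(2)*(-64 + 12))**3 = (16*I*sqrt(2)*(-52))**3 = (-832*I*sqrt(2))**3 = 1151860736*I*sqrt(2)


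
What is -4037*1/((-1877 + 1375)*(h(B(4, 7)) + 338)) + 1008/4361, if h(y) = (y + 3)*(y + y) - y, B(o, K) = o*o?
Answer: 69742891/290853780 ≈ 0.23979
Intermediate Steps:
B(o, K) = o²
h(y) = -y + 2*y*(3 + y) (h(y) = (3 + y)*(2*y) - y = 2*y*(3 + y) - y = -y + 2*y*(3 + y))
-4037*1/((-1877 + 1375)*(h(B(4, 7)) + 338)) + 1008/4361 = -4037*1/((-1877 + 1375)*(4²*(5 + 2*4²) + 338)) + 1008/4361 = -4037*(-1/(502*(16*(5 + 2*16) + 338))) + 1008*(1/4361) = -4037*(-1/(502*(16*(5 + 32) + 338))) + 144/623 = -4037*(-1/(502*(16*37 + 338))) + 144/623 = -4037*(-1/(502*(592 + 338))) + 144/623 = -4037/(930*(-502)) + 144/623 = -4037/(-466860) + 144/623 = -4037*(-1/466860) + 144/623 = 4037/466860 + 144/623 = 69742891/290853780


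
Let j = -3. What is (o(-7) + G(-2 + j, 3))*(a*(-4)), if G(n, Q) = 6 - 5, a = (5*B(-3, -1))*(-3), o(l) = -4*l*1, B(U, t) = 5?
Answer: 8700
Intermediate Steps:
o(l) = -4*l
a = -75 (a = (5*5)*(-3) = 25*(-3) = -75)
G(n, Q) = 1
(o(-7) + G(-2 + j, 3))*(a*(-4)) = (-4*(-7) + 1)*(-75*(-4)) = (28 + 1)*300 = 29*300 = 8700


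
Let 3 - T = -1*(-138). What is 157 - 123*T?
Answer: 16762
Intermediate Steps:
T = -135 (T = 3 - (-1)*(-138) = 3 - 1*138 = 3 - 138 = -135)
157 - 123*T = 157 - 123*(-135) = 157 + 16605 = 16762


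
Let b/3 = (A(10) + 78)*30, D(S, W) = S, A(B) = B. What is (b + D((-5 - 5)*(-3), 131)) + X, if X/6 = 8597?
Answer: 59532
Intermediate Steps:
X = 51582 (X = 6*8597 = 51582)
b = 7920 (b = 3*((10 + 78)*30) = 3*(88*30) = 3*2640 = 7920)
(b + D((-5 - 5)*(-3), 131)) + X = (7920 + (-5 - 5)*(-3)) + 51582 = (7920 - 10*(-3)) + 51582 = (7920 + 30) + 51582 = 7950 + 51582 = 59532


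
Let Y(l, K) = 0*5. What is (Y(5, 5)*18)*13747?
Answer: 0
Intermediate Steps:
Y(l, K) = 0
(Y(5, 5)*18)*13747 = (0*18)*13747 = 0*13747 = 0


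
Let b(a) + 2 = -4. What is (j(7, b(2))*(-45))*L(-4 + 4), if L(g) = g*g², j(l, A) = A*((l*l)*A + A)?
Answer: 0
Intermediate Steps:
b(a) = -6 (b(a) = -2 - 4 = -6)
j(l, A) = A*(A + A*l²) (j(l, A) = A*(l²*A + A) = A*(A*l² + A) = A*(A + A*l²))
L(g) = g³
(j(7, b(2))*(-45))*L(-4 + 4) = (((-6)²*(1 + 7²))*(-45))*(-4 + 4)³ = ((36*(1 + 49))*(-45))*0³ = ((36*50)*(-45))*0 = (1800*(-45))*0 = -81000*0 = 0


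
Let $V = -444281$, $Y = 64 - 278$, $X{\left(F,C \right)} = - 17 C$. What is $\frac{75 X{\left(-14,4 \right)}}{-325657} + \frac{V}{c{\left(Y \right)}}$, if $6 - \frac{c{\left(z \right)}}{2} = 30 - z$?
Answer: $\frac{144685645217}{155012732} \approx 933.38$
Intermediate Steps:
$Y = -214$
$c{\left(z \right)} = -48 + 2 z$ ($c{\left(z \right)} = 12 - 2 \left(30 - z\right) = 12 + \left(-60 + 2 z\right) = -48 + 2 z$)
$\frac{75 X{\left(-14,4 \right)}}{-325657} + \frac{V}{c{\left(Y \right)}} = \frac{75 \left(\left(-17\right) 4\right)}{-325657} - \frac{444281}{-48 + 2 \left(-214\right)} = 75 \left(-68\right) \left(- \frac{1}{325657}\right) - \frac{444281}{-48 - 428} = \left(-5100\right) \left(- \frac{1}{325657}\right) - \frac{444281}{-476} = \frac{5100}{325657} - - \frac{444281}{476} = \frac{5100}{325657} + \frac{444281}{476} = \frac{144685645217}{155012732}$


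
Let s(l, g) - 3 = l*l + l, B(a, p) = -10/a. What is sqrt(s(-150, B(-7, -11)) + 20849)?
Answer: sqrt(43202) ≈ 207.85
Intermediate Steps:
s(l, g) = 3 + l + l**2 (s(l, g) = 3 + (l*l + l) = 3 + (l**2 + l) = 3 + (l + l**2) = 3 + l + l**2)
sqrt(s(-150, B(-7, -11)) + 20849) = sqrt((3 - 150 + (-150)**2) + 20849) = sqrt((3 - 150 + 22500) + 20849) = sqrt(22353 + 20849) = sqrt(43202)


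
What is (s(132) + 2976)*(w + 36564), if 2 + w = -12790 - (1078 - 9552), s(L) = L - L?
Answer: 95964096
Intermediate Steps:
s(L) = 0
w = -4318 (w = -2 + (-12790 - (1078 - 9552)) = -2 + (-12790 - 1*(-8474)) = -2 + (-12790 + 8474) = -2 - 4316 = -4318)
(s(132) + 2976)*(w + 36564) = (0 + 2976)*(-4318 + 36564) = 2976*32246 = 95964096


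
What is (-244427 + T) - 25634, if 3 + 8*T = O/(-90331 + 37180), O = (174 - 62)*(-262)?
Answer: -16404603971/60744 ≈ -2.7006e+5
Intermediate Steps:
O = -29344 (O = 112*(-262) = -29344)
T = -18587/60744 (T = -3/8 + (-29344/(-90331 + 37180))/8 = -3/8 + (-29344/(-53151))/8 = -3/8 + (-29344*(-1/53151))/8 = -3/8 + (⅛)*(4192/7593) = -3/8 + 524/7593 = -18587/60744 ≈ -0.30599)
(-244427 + T) - 25634 = (-244427 - 18587/60744) - 25634 = -14847492275/60744 - 25634 = -16404603971/60744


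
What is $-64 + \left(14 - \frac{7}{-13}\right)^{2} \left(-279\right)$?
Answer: $- \frac{9976975}{169} \approx -59035.0$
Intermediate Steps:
$-64 + \left(14 - \frac{7}{-13}\right)^{2} \left(-279\right) = -64 + \left(14 - - \frac{7}{13}\right)^{2} \left(-279\right) = -64 + \left(14 + \frac{7}{13}\right)^{2} \left(-279\right) = -64 + \left(\frac{189}{13}\right)^{2} \left(-279\right) = -64 + \frac{35721}{169} \left(-279\right) = -64 - \frac{9966159}{169} = - \frac{9976975}{169}$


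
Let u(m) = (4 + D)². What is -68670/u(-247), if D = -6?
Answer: -34335/2 ≈ -17168.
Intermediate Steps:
u(m) = 4 (u(m) = (4 - 6)² = (-2)² = 4)
-68670/u(-247) = -68670/4 = -68670*¼ = -34335/2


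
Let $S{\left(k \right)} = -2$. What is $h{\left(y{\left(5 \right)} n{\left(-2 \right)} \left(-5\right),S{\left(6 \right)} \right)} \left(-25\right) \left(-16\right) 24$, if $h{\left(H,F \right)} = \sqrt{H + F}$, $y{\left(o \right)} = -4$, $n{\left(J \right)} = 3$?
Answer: $9600 \sqrt{58} \approx 73111.0$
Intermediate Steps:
$h{\left(H,F \right)} = \sqrt{F + H}$
$h{\left(y{\left(5 \right)} n{\left(-2 \right)} \left(-5\right),S{\left(6 \right)} \right)} \left(-25\right) \left(-16\right) 24 = \sqrt{-2 + \left(-4\right) 3 \left(-5\right)} \left(-25\right) \left(-16\right) 24 = \sqrt{-2 - -60} \cdot 400 \cdot 24 = \sqrt{-2 + 60} \cdot 9600 = \sqrt{58} \cdot 9600 = 9600 \sqrt{58}$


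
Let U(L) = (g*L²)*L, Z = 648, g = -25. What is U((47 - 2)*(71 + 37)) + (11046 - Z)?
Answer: -2869781389602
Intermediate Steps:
U(L) = -25*L³ (U(L) = (-25*L²)*L = -25*L³)
U((47 - 2)*(71 + 37)) + (11046 - Z) = -25*(47 - 2)³*(71 + 37)³ + (11046 - 1*648) = -25*(45*108)³ + (11046 - 648) = -25*4860³ + 10398 = -25*114791256000 + 10398 = -2869781400000 + 10398 = -2869781389602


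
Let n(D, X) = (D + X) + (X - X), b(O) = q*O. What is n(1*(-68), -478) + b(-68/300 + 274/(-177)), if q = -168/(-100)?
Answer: -20243692/36875 ≈ -548.98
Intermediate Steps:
q = 42/25 (q = -168*(-1/100) = 42/25 ≈ 1.6800)
b(O) = 42*O/25
n(D, X) = D + X (n(D, X) = (D + X) + 0 = D + X)
n(1*(-68), -478) + b(-68/300 + 274/(-177)) = (1*(-68) - 478) + 42*(-68/300 + 274/(-177))/25 = (-68 - 478) + 42*(-68*1/300 + 274*(-1/177))/25 = -546 + 42*(-17/75 - 274/177)/25 = -546 + (42/25)*(-7853/4425) = -546 - 109942/36875 = -20243692/36875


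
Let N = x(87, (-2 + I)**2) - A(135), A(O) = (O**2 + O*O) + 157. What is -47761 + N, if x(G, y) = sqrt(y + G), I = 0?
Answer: -84368 + sqrt(91) ≈ -84359.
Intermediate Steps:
x(G, y) = sqrt(G + y)
A(O) = 157 + 2*O**2 (A(O) = (O**2 + O**2) + 157 = 2*O**2 + 157 = 157 + 2*O**2)
N = -36607 + sqrt(91) (N = sqrt(87 + (-2 + 0)**2) - (157 + 2*135**2) = sqrt(87 + (-2)**2) - (157 + 2*18225) = sqrt(87 + 4) - (157 + 36450) = sqrt(91) - 1*36607 = sqrt(91) - 36607 = -36607 + sqrt(91) ≈ -36597.)
-47761 + N = -47761 + (-36607 + sqrt(91)) = -84368 + sqrt(91)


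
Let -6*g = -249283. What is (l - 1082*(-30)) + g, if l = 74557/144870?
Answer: 5360746396/72435 ≈ 74008.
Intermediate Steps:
g = 249283/6 (g = -⅙*(-249283) = 249283/6 ≈ 41547.)
l = 74557/144870 (l = 74557*(1/144870) = 74557/144870 ≈ 0.51465)
(l - 1082*(-30)) + g = (74557/144870 - 1082*(-30)) + 249283/6 = (74557/144870 + 32460) + 249283/6 = 4702554757/144870 + 249283/6 = 5360746396/72435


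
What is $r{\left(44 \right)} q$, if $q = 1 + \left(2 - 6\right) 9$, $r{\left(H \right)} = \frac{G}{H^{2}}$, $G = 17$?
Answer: $- \frac{595}{1936} \approx -0.30733$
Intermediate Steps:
$r{\left(H \right)} = \frac{17}{H^{2}}$
$q = -35$ ($q = 1 + \left(2 - 6\right) 9 = 1 - 36 = -35$)
$r{\left(44 \right)} q = \frac{17}{1936} \left(-35\right) = - \frac{595}{1936}$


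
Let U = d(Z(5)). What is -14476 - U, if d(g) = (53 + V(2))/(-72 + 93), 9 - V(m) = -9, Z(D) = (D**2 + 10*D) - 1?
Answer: -304067/21 ≈ -14479.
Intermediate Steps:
Z(D) = -1 + D**2 + 10*D
V(m) = 18 (V(m) = 9 - 1*(-9) = 9 + 9 = 18)
d(g) = 71/21 (d(g) = (53 + 18)/(-72 + 93) = 71/21)
U = 71/21 ≈ 3.3810
-14476 - U = -14476 - 1*71/21 = -14476 - 71/21 = -304067/21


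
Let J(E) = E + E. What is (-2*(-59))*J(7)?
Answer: 1652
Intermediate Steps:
J(E) = 2*E
(-2*(-59))*J(7) = (-2*(-59))*(2*7) = 118*14 = 1652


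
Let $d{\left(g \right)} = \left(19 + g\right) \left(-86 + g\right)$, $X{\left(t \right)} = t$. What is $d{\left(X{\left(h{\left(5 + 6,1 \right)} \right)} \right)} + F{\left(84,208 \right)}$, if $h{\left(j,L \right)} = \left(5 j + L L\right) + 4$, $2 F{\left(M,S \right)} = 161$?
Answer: $- \frac{3947}{2} \approx -1973.5$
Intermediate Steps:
$F{\left(M,S \right)} = \frac{161}{2}$ ($F{\left(M,S \right)} = \frac{1}{2} \cdot 161 = \frac{161}{2}$)
$h{\left(j,L \right)} = 4 + L^{2} + 5 j$ ($h{\left(j,L \right)} = \left(5 j + L^{2}\right) + 4 = \left(L^{2} + 5 j\right) + 4 = 4 + L^{2} + 5 j$)
$d{\left(g \right)} = \left(-86 + g\right) \left(19 + g\right)$
$d{\left(X{\left(h{\left(5 + 6,1 \right)} \right)} \right)} + F{\left(84,208 \right)} = \left(-1634 + \left(4 + 1^{2} + 5 \left(5 + 6\right)\right)^{2} - 67 \left(4 + 1^{2} + 5 \left(5 + 6\right)\right)\right) + \frac{161}{2} = \left(-1634 + \left(4 + 1 + 5 \cdot 11\right)^{2} - 67 \left(4 + 1 + 5 \cdot 11\right)\right) + \frac{161}{2} = \left(-1634 + \left(4 + 1 + 55\right)^{2} - 67 \left(4 + 1 + 55\right)\right) + \frac{161}{2} = \left(-1634 + 60^{2} - 4020\right) + \frac{161}{2} = \left(-1634 + 3600 - 4020\right) + \frac{161}{2} = -2054 + \frac{161}{2} = - \frac{3947}{2}$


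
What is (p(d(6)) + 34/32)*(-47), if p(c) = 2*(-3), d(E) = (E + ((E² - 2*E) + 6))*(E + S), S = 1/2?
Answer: 3713/16 ≈ 232.06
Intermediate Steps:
S = ½ ≈ 0.50000
d(E) = (½ + E)*(6 + E² - E) (d(E) = (E + ((E² - 2*E) + 6))*(E + ½) = (E + (6 + E² - 2*E))*(½ + E) = (6 + E² - E)*(½ + E) = (½ + E)*(6 + E² - E))
p(c) = -6
(p(d(6)) + 34/32)*(-47) = (-6 + 34/32)*(-47) = (-6 + 34*(1/32))*(-47) = (-6 + 17/16)*(-47) = -79/16*(-47) = 3713/16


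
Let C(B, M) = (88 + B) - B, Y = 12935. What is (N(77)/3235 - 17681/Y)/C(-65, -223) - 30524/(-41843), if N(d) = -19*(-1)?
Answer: 11001656412559/15407997687940 ≈ 0.71402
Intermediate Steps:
N(d) = 19
C(B, M) = 88
(N(77)/3235 - 17681/Y)/C(-65, -223) - 30524/(-41843) = (19/3235 - 17681/12935)/88 - 30524/(-41843) = (19*(1/3235) - 17681*1/12935)*(1/88) - 30524*(-1/41843) = (19/3235 - 17681/12935)*(1/88) + 30524/41843 = -11390454/8368945*1/88 + 30524/41843 = -5695227/368233580 + 30524/41843 = 11001656412559/15407997687940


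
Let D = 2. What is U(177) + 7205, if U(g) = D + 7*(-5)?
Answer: 7172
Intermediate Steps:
U(g) = -33 (U(g) = 2 + 7*(-5) = 2 - 35 = -33)
U(177) + 7205 = -33 + 7205 = 7172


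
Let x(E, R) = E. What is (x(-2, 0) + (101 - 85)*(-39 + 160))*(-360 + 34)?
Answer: -630484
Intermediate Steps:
(x(-2, 0) + (101 - 85)*(-39 + 160))*(-360 + 34) = (-2 + (101 - 85)*(-39 + 160))*(-360 + 34) = (-2 + 16*121)*(-326) = (-2 + 1936)*(-326) = 1934*(-326) = -630484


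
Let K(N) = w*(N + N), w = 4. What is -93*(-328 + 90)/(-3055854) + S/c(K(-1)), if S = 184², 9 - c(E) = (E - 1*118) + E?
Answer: 17242637977/72831187 ≈ 236.75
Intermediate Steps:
K(N) = 8*N (K(N) = 4*(N + N) = 4*(2*N) = 8*N)
c(E) = 127 - 2*E (c(E) = 9 - ((E - 1*118) + E) = 9 - ((E - 118) + E) = 9 - ((-118 + E) + E) = 9 - (-118 + 2*E) = 9 + (118 - 2*E) = 127 - 2*E)
S = 33856
-93*(-328 + 90)/(-3055854) + S/c(K(-1)) = -93*(-328 + 90)/(-3055854) + 33856/(127 - 16*(-1)) = -93*(-238)*(-1/3055854) + 33856/(127 - 2*(-8)) = 22134*(-1/3055854) + 33856/(127 + 16) = -3689/509309 + 33856/143 = 17242637977/72831187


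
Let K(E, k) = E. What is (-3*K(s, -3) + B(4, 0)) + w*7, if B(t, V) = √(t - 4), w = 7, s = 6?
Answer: 31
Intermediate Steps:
B(t, V) = √(-4 + t)
(-3*K(s, -3) + B(4, 0)) + w*7 = (-3*6 + √(-4 + 4)) + 7*7 = (-18 + √0) + 49 = (-18 + 0) + 49 = -18 + 49 = 31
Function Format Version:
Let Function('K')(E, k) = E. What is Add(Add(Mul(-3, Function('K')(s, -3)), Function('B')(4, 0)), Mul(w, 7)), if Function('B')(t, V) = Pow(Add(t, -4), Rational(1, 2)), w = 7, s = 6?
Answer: 31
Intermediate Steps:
Function('B')(t, V) = Pow(Add(-4, t), Rational(1, 2))
Add(Add(Mul(-3, Function('K')(s, -3)), Function('B')(4, 0)), Mul(w, 7)) = Add(Add(Mul(-3, 6), Pow(Add(-4, 4), Rational(1, 2))), Mul(7, 7)) = Add(Add(-18, Pow(0, Rational(1, 2))), 49) = Add(Add(-18, 0), 49) = Add(-18, 49) = 31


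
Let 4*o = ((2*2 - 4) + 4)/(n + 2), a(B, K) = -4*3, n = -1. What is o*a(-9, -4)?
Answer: -12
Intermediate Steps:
a(B, K) = -12
o = 1 (o = (((2*2 - 4) + 4)/(-1 + 2))/4 = (((4 - 4) + 4)/1)/4 = ((0 + 4)*1)/4 = (4*1)/4 = (¼)*4 = 1)
o*a(-9, -4) = 1*(-12) = -12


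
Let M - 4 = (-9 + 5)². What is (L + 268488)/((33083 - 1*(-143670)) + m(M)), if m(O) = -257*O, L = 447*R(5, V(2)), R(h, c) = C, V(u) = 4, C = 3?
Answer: 269829/171613 ≈ 1.5723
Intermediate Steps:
R(h, c) = 3
L = 1341 (L = 447*3 = 1341)
M = 20 (M = 4 + (-9 + 5)² = 4 + (-4)² = 4 + 16 = 20)
(L + 268488)/((33083 - 1*(-143670)) + m(M)) = (1341 + 268488)/((33083 - 1*(-143670)) - 257*20) = 269829/((33083 + 143670) - 5140) = 269829/(176753 - 5140) = 269829/171613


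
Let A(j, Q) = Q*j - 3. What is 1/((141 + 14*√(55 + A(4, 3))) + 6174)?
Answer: 1/6427 ≈ 0.00015559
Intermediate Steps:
A(j, Q) = -3 + Q*j
1/((141 + 14*√(55 + A(4, 3))) + 6174) = 1/((141 + 14*√(55 + (-3 + 3*4))) + 6174) = 1/((141 + 14*√(55 + (-3 + 12))) + 6174) = 1/((141 + 14*√(55 + 9)) + 6174) = 1/((141 + 14*√64) + 6174) = 1/((141 + 14*8) + 6174) = 1/((141 + 112) + 6174) = 1/(253 + 6174) = 1/6427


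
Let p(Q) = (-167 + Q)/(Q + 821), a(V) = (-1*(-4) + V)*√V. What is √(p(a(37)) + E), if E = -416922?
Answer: √(-342293129 - 17093761*√37)/√(821 + 41*√37) ≈ 645.7*I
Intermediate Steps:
a(V) = √V*(4 + V) (a(V) = (4 + V)*√V = √V*(4 + V))
p(Q) = (-167 + Q)/(821 + Q)
√(p(a(37)) + E) = √((-167 + √37*(4 + 37))/(821 + √37*(4 + 37)) - 416922) = √((-167 + √37*41)/(821 + √37*41) - 416922) = √((-167 + 41*√37)/(821 + 41*√37) - 416922) = √(-416922 + (-167 + 41*√37)/(821 + 41*√37))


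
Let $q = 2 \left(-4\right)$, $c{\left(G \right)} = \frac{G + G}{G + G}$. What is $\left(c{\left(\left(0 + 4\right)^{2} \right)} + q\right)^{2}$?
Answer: $49$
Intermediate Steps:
$c{\left(G \right)} = 1$ ($c{\left(G \right)} = \frac{2 G}{2 G} = 2 G \frac{1}{2 G} = 1$)
$q = -8$
$\left(c{\left(\left(0 + 4\right)^{2} \right)} + q\right)^{2} = \left(1 - 8\right)^{2} = \left(-7\right)^{2} = 49$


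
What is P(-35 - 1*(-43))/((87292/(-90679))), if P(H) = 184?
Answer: -4171234/21823 ≈ -191.14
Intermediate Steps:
P(-35 - 1*(-43))/((87292/(-90679))) = 184/((87292/(-90679))) = 184/((87292*(-1/90679))) = 184/(-87292/90679) = 184*(-90679/87292) = -4171234/21823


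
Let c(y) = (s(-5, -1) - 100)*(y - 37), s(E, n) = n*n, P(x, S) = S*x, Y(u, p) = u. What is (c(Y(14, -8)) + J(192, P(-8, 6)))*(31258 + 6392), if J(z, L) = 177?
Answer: 92393100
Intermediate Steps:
s(E, n) = n²
c(y) = 3663 - 99*y (c(y) = ((-1)² - 100)*(y - 37) = (1 - 100)*(-37 + y) = -99*(-37 + y) = 3663 - 99*y)
(c(Y(14, -8)) + J(192, P(-8, 6)))*(31258 + 6392) = ((3663 - 99*14) + 177)*(31258 + 6392) = ((3663 - 1386) + 177)*37650 = (2277 + 177)*37650 = 2454*37650 = 92393100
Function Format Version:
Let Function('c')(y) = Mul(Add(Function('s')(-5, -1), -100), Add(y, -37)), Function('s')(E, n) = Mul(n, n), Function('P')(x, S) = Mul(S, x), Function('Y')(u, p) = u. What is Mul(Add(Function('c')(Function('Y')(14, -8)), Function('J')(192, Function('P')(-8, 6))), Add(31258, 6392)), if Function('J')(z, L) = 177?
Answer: 92393100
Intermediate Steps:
Function('s')(E, n) = Pow(n, 2)
Function('c')(y) = Add(3663, Mul(-99, y)) (Function('c')(y) = Mul(Add(Pow(-1, 2), -100), Add(y, -37)) = Mul(Add(1, -100), Add(-37, y)) = Mul(-99, Add(-37, y)) = Add(3663, Mul(-99, y)))
Mul(Add(Function('c')(Function('Y')(14, -8)), Function('J')(192, Function('P')(-8, 6))), Add(31258, 6392)) = Mul(Add(Add(3663, Mul(-99, 14)), 177), Add(31258, 6392)) = Mul(Add(Add(3663, -1386), 177), 37650) = Mul(Add(2277, 177), 37650) = Mul(2454, 37650) = 92393100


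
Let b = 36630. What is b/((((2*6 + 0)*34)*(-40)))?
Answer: -1221/544 ≈ -2.2445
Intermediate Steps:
b/((((2*6 + 0)*34)*(-40))) = 36630/((((2*6 + 0)*34)*(-40))) = 36630/((((12 + 0)*34)*(-40))) = 36630/(((12*34)*(-40))) = 36630/((408*(-40))) = 36630/(-16320) = 36630*(-1/16320) = -1221/544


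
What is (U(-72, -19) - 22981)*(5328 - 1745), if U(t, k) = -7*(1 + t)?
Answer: -80560172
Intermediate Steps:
U(t, k) = -7 - 7*t
(U(-72, -19) - 22981)*(5328 - 1745) = ((-7 - 7*(-72)) - 22981)*(5328 - 1745) = ((-7 + 504) - 22981)*3583 = (497 - 22981)*3583 = -22484*3583 = -80560172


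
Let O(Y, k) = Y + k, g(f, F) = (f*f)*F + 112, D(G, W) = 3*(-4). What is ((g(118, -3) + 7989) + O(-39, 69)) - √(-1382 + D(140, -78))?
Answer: -33641 - I*√1394 ≈ -33641.0 - 37.336*I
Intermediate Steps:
D(G, W) = -12
g(f, F) = 112 + F*f² (g(f, F) = f²*F + 112 = F*f² + 112 = 112 + F*f²)
((g(118, -3) + 7989) + O(-39, 69)) - √(-1382 + D(140, -78)) = (((112 - 3*118²) + 7989) + (-39 + 69)) - √(-1382 - 12) = (((112 - 3*13924) + 7989) + 30) - √(-1394) = (((112 - 41772) + 7989) + 30) - I*√1394 = ((-41660 + 7989) + 30) - I*√1394 = (-33671 + 30) - I*√1394 = -33641 - I*√1394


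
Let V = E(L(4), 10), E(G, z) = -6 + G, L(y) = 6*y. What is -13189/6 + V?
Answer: -13081/6 ≈ -2180.2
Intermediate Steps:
V = 18 (V = -6 + 6*4 = -6 + 24 = 18)
-13189/6 + V = -13189/6 + 18 = -13081/6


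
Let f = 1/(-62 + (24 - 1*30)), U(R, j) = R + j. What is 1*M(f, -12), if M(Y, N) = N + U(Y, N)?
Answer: -1633/68 ≈ -24.015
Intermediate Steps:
f = -1/68 (f = 1/(-62 + (24 - 30)) = 1/(-62 - 6) = 1/(-68) = -1/68 ≈ -0.014706)
M(Y, N) = Y + 2*N (M(Y, N) = N + (Y + N) = N + (N + Y) = Y + 2*N)
1*M(f, -12) = 1*(-1/68 + 2*(-12)) = 1*(-1/68 - 24) = 1*(-1633/68) = -1633/68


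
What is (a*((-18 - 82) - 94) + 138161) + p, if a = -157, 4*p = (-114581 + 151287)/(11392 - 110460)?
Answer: 33409475831/198136 ≈ 1.6862e+5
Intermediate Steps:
p = -18353/198136 (p = ((-114581 + 151287)/(11392 - 110460))/4 = (36706/(-99068))/4 = (36706*(-1/99068))/4 = (¼)*(-18353/49534) = -18353/198136 ≈ -0.092628)
(a*((-18 - 82) - 94) + 138161) + p = (-157*((-18 - 82) - 94) + 138161) - 18353/198136 = (-157*(-100 - 94) + 138161) - 18353/198136 = (-157*(-194) + 138161) - 18353/198136 = (30458 + 138161) - 18353/198136 = 168619 - 18353/198136 = 33409475831/198136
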